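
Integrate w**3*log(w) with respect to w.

Use integration by parts with u = log(w), dv = w**3 dw.
Then du = 1/w dw and v = w**4/4.

w**4*log(w)/4 - w**4/16 + C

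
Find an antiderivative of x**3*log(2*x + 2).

x**4*log(2*x + 2)/4 - x**4/16 + x**3/12 - x**2/8 + x/4 - log(x + 1)/4 + C

Use integration by parts with u = log(2*x + 2), dv = x**3 dx.
Then du = 2/(2*x + 2) dx and v = x**4/4.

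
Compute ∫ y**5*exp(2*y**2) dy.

(2*y**4 - 2*y**2 + 1)*exp(2*y**2)/8 + C

Let u = y², du = 2y dy; rewrite as (1/2)∫ u^2·exp(2u) du.
Now integrate by parts 2 times.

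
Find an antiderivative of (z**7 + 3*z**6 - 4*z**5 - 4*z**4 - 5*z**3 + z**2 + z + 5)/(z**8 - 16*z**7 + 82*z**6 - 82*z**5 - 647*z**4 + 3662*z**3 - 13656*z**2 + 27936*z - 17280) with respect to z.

382583*log(z - 6)/9000 - 18235*log(z - 5)/204 + 34507681*log(z - 4)/720000 - log(z - 1)/4500 + 229*log(z + 4)/240000 - 9569*log(z**2 + 9)/382500 - 13081*atan(z/3)/191250 - 23257/(1200*z - 4800) + C

Factor the denominator: (z - 6)*(z - 5)*(z - 4)**2*(z - 1)*(z + 4)*(z**2 + 9).
Partial-fraction decomposition: -(9569*z + 39243)/(191250*(z**2 + 9)) + 229/(240000*(z + 4)) - 1/(4500*(z - 1)) + 34507681/(720000*(z - 4)) + 23257/(1200*(z - 4)**2) - 18235/(204*(z - 5)) + 382583/(9000*(z - 6)).
Integrate each term; A/(z−a) gives A·log|z−a|; the (Bz+D)/(z²+p²) term gives a log and an atan.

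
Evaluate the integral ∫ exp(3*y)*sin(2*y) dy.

3*exp(3*y)*sin(2*y)/13 - 2*exp(3*y)*cos(2*y)/13 + C

Let I denote the integral. Integrate by parts with u = sin(2*y), dv = exp(3*y) dy, so v = exp(3*y)/3: I = exp(3*y)*sin(2*y)/3 − (2/3)·∫ exp(3*y)*cos(2*y) dy.
Apply parts again with u = cos(2*y), dv = exp(3*y) dy: ∫ exp(3*y)*cos(2*y) dy = exp(3*y)*cos(2*y)/3 + (2/3)·I. Substituting back brings back I: I = exp(3*y)*sin(2*y)/3 - 2*exp(3*y)*cos(2*y)/9 − (4/9)·I.
Solving for I: (1 + 4/9)·I equals the remaining terms, so I = (9/13)·(exp(3*y)*sin(2*y)/3 - 2*exp(3*y)*cos(2*y)/9).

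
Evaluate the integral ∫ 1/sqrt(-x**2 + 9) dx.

asin(x/3) + C

Substitute x = 3·sin(θ), so dx = 3·cos(θ) dθ and the radical becomes sqrt(-x**2 + 9) = 3·cos(θ) by the Pythagorean identity.
Integrate the resulting trig expression in θ, then back-substitute θ = asin(x/3), sin(θ) = x/3, cos(θ) = sqrt(-x**2 + 9)/3 (absorbing any constant into C).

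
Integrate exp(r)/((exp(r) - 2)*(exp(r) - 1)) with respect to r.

Let u = e^r, du = e^r dr.
The integral becomes ∫ du/((u-1)(u-2)); decompose into partial fractions.

log(exp(r) - 2) - log(exp(r) - 1) + C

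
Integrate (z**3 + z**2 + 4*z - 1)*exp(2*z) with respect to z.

Use integration by parts with u = z**3 + z**2 + 4*z - 1, dv = exp(2*z) dz, so v = exp(2*z)/2.
Apply parts 3 times (tabular method): alternate signs, differentiate u down to 0, integrate dv up.

(4*z**3 - 2*z**2 + 18*z - 13)*exp(2*z)/8 + C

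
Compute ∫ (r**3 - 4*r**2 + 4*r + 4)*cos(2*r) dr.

r**3*sin(2*r)/2 - 2*r**2*sin(2*r) + 3*r**2*cos(2*r)/4 + 5*r*sin(2*r)/4 - 2*r*cos(2*r) + 3*sin(2*r) + 5*cos(2*r)/8 + C

Use integration by parts with u = r**3 - 4*r**2 + 4*r + 4, dv = cos(2*r) dr, so v = sin(2*r)/2.
Apply parts 3 times (tabular method): alternate signs, differentiate u down to 0, integrate dv up.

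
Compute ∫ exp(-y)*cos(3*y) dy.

3*exp(-y)*sin(3*y)/10 - exp(-y)*cos(3*y)/10 + C

Let I denote the integral. Integrate by parts with u = cos(3*y), dv = exp(-y) dy, so v = -exp(-y): I = -exp(-y)*cos(3*y) − 3·∫ exp(-y)*sin(3*y) dy.
Apply parts again with u = sin(3*y), dv = exp(-y) dy: ∫ exp(-y)*sin(3*y) dy = -exp(-y)*sin(3*y) + 3·I. Substituting back brings back I: I = 3*exp(-y)*sin(3*y) - exp(-y)*cos(3*y) − 9·I.
Solving for I: (1 + 9)·I equals the remaining terms, so I = (1/10)·(3*exp(-y)*sin(3*y) - exp(-y)*cos(3*y)).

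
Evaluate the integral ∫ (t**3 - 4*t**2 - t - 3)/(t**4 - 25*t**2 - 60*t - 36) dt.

log(t - 6)/8 + log(t + 1)/2 - 25*log(t + 2)/8 + 7*log(t + 3)/2 + C

Factor the denominator: (t - 6)*(t + 1)*(t + 2)*(t + 3).
Partial-fraction decomposition: 7/(2*(t + 3)) - 25/(8*(t + 2)) + 1/(2*(t + 1)) + 1/(8*(t - 6)).
Integrate each term: A/(t−a) contributes A·log|t−a|.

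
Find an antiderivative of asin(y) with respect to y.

Use integration by parts with u = arcsin(y), dv = dy.
Then du = 1/sqrt(-y**2 + 1) dy.

y*asin(y) + sqrt(-y**2 + 1) + C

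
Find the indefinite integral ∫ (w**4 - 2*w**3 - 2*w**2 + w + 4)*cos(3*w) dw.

w**4*sin(3*w)/3 - 2*w**3*sin(3*w)/3 + 4*w**3*cos(3*w)/9 - 10*w**2*sin(3*w)/9 - 2*w**2*cos(3*w)/3 + 7*w*sin(3*w)/9 - 20*w*cos(3*w)/27 + 128*sin(3*w)/81 + 7*cos(3*w)/27 + C

Use integration by parts with u = w**4 - 2*w**3 - 2*w**2 + w + 4, dv = cos(3*w) dw, so v = sin(3*w)/3.
Apply parts 4 times (tabular method): alternate signs, differentiate u down to 0, integrate dv up.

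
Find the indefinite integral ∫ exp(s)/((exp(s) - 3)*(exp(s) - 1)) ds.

Let u = e^s, du = e^s ds.
The integral becomes ∫ du/((u-3)(u-1)); decompose into partial fractions.

log(exp(s) - 3)/2 - log(exp(s) - 1)/2 + C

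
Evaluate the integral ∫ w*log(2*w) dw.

Use integration by parts with u = log(2*w), dv = w dw.
Then du = 1/w dw and v = w**2/2.

w**2*(log(w) + log(2))/2 - w**2/4 + C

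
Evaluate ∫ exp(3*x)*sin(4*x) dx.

Let I denote the integral. Integrate by parts with u = sin(4*x), dv = exp(3*x) dx, so v = exp(3*x)/3: I = exp(3*x)*sin(4*x)/3 − (4/3)·∫ exp(3*x)*cos(4*x) dx.
Apply parts again with u = cos(4*x), dv = exp(3*x) dx: ∫ exp(3*x)*cos(4*x) dx = exp(3*x)*cos(4*x)/3 + (4/3)·I. Substituting back brings back I: I = exp(3*x)*sin(4*x)/3 - 4*exp(3*x)*cos(4*x)/9 − (16/9)·I.
Solving for I: (1 + 16/9)·I equals the remaining terms, so I = (9/25)·(exp(3*x)*sin(4*x)/3 - 4*exp(3*x)*cos(4*x)/9).

3*exp(3*x)*sin(4*x)/25 - 4*exp(3*x)*cos(4*x)/25 + C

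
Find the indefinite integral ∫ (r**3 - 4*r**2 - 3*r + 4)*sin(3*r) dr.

-r**3*cos(3*r)/3 + r**2*sin(3*r)/3 + 4*r**2*cos(3*r)/3 - 8*r*sin(3*r)/9 + 11*r*cos(3*r)/9 - 11*sin(3*r)/27 - 44*cos(3*r)/27 + C

Use integration by parts with u = r**3 - 4*r**2 - 3*r + 4, dv = sin(3*r) dr, so v = -cos(3*r)/3.
Apply parts 3 times (tabular method): alternate signs, differentiate u down to 0, integrate dv up.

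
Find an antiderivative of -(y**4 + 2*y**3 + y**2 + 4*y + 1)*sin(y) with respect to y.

Use integration by parts with u = y**4 + 2*y**3 + y**2 + 4*y + 1, dv = -sin(y) dy, so v = cos(y).
Apply parts 4 times (tabular method): alternate signs, differentiate u down to 0, integrate dv up.

y**4*cos(y) - 4*y**3*sin(y) + 2*y**3*cos(y) - 6*y**2*sin(y) - 11*y**2*cos(y) + 22*y*sin(y) - 8*y*cos(y) + 8*sin(y) + 23*cos(y) + C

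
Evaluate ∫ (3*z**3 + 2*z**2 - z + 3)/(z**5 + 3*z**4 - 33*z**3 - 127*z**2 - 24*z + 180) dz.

Factor the denominator: (z - 6)*(z - 1)*(z + 2)*(z + 3)*(z + 5).
Partial-fraction decomposition: -317/(396*(z + 5)) + 19/(24*(z + 3)) - 11/(72*(z + 2)) - 7/(360*(z - 1)) + 239/(1320*(z - 6)).
Integrate each term: A/(z−a) contributes A·log|z−a|.

239*log(z - 6)/1320 - 7*log(z - 1)/360 - 11*log(z + 2)/72 + 19*log(z + 3)/24 - 317*log(z + 5)/396 + C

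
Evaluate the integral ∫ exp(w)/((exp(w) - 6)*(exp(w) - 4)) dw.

log(exp(w) - 6)/2 - log(exp(w) - 4)/2 + C

Let u = e^w, du = e^w dw.
The integral becomes ∫ du/((u-6)(u-4)); decompose into partial fractions.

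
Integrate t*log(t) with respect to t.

Use integration by parts with u = log(t), dv = t dt.
Then du = 1/t dt and v = t**2/2.

t**2*log(t)/2 - t**2/4 + C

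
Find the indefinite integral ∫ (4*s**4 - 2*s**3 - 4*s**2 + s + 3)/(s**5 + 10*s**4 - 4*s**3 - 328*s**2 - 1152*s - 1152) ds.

Factor the denominator: (s - 6)*(s + 2)*(s + 4)**2*(s + 6).
Partial-fraction decomposition: 1823/(64*(s + 6)) - 9783/(400*(s + 4)) + 1087/(40*(s + 4)**2) - 65/(128*(s + 2)) + 1539/(3200*(s - 6)).
Integrate each term; A/(s−a) gives A·log|s−a|; A/(s−a)² gives −A/(s−a).

1539*log(s - 6)/3200 - 65*log(s + 2)/128 - 9783*log(s + 4)/400 + 1823*log(s + 6)/64 - 1087/(40*s + 160) + C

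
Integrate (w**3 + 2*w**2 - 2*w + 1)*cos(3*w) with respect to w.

Use integration by parts with u = w**3 + 2*w**2 - 2*w + 1, dv = cos(3*w) dw, so v = sin(3*w)/3.
Apply parts 3 times (tabular method): alternate signs, differentiate u down to 0, integrate dv up.

w**3*sin(3*w)/3 + 2*w**2*sin(3*w)/3 + w**2*cos(3*w)/3 - 8*w*sin(3*w)/9 + 4*w*cos(3*w)/9 + 5*sin(3*w)/27 - 8*cos(3*w)/27 + C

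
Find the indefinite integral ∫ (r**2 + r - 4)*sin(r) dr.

-r**2*cos(r) + 2*r*sin(r) - r*cos(r) + sin(r) + 6*cos(r) + C

Use integration by parts with u = r**2 + r - 4, dv = sin(r) dr, so v = -cos(r).
Apply parts 2 times (tabular method): alternate signs, differentiate u down to 0, integrate dv up.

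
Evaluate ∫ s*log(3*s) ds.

Use integration by parts with u = log(3*s), dv = s ds.
Then du = 1/s ds and v = s**2/2.

s**2*(log(s) + log(3))/2 - s**2/4 + C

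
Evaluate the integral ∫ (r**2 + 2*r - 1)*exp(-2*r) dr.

(-2*r**2 - 6*r - 1)*exp(-2*r)/4 + C

Use integration by parts with u = r**2 + 2*r - 1, dv = exp(-2*r) dr, so v = -exp(-2*r)/2.
Apply parts 2 times (tabular method): alternate signs, differentiate u down to 0, integrate dv up.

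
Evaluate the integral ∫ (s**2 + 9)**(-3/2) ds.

Substitute s = 3·tan(θ), so ds = 3·sec(θ)^2 dθ and the radical becomes sqrt(s**2 + 9) = 3·sec(θ) by the Pythagorean identity.
Integrate the resulting trig expression in θ, then back-substitute tan(θ) = s/3, sec(θ) = sqrt(s**2 + 9)/3 (absorbing any constant into C).

s/(9*sqrt(s**2 + 9)) + C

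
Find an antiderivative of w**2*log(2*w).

w**3*(log(w) + log(2))/3 - w**3/9 + C

Use integration by parts with u = log(2*w), dv = w**2 dw.
Then du = 1/w dw and v = w**3/3.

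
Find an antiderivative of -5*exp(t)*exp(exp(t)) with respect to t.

Let u = exp(t), so du = (exp(t)) dt.
Rewriting, the integral becomes -5·∫ e^u du = -5·e^u.
Substituting back, u = exp(t).

-5*exp(exp(t)) + C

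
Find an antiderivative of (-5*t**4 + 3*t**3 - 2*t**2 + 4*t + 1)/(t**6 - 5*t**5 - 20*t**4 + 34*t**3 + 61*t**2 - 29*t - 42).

-2209*log(t - 7)/3840 + 11*log(t - 2)/45 + log(t - 1)/96 - 745*log(t + 1)/2304 + 103*log(t + 3)/160 - 13/(96*t + 96) + C

Factor the denominator: (t - 7)*(t - 2)*(t - 1)*(t + 1)**2*(t + 3).
Partial-fraction decomposition: 103/(160*(t + 3)) - 745/(2304*(t + 1)) + 13/(96*(t + 1)**2) + 1/(96*(t - 1)) + 11/(45*(t - 2)) - 2209/(3840*(t - 7)).
Integrate each term; A/(t−a) gives A·log|t−a|; A/(t−a)² gives −A/(t−a).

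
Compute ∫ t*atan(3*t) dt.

Use integration by parts with u = arctan(3*t), dv = t dt.
Then du = 3/(9*t**2 + 1) dt.

t**2*atan(3*t)/2 - t/6 + atan(3*t)/18 + C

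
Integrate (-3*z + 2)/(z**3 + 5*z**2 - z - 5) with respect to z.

-log(z - 1)/12 - 5*log(z + 1)/8 + 17*log(z + 5)/24 + C

Factor the denominator: (z - 1)*(z + 1)*(z + 5).
Partial-fraction decomposition: 17/(24*(z + 5)) - 5/(8*(z + 1)) - 1/(12*(z - 1)).
Integrate each term: A/(z−a) contributes A·log|z−a|.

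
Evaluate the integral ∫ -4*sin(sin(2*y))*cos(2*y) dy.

2*cos(sin(2*y)) + C

Let u = sin(2*y), so du = (2*cos(2*y)) dy.
Rewriting, the integral becomes -2·∫ sin(u) du = -2·-cos(u).
Substituting back, u = sin(2*y).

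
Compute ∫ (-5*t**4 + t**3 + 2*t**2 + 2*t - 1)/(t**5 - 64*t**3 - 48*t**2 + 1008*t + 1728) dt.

Factor the denominator: (t - 6)**2*(t + 2)*(t + 4)*(t + 6).
Partial-fraction decomposition: -6637/(1152*(t + 6)) + 1321/(400*(t + 4)) - 85/(512*(t + 2)) - 273623/(115200*(t - 6)) - 6181/(960*(t - 6)**2).
Integrate each term; A/(t−a) gives A·log|t−a|; A/(t−a)² gives −A/(t−a).

-273623*log(t - 6)/115200 - 85*log(t + 2)/512 + 1321*log(t + 4)/400 - 6637*log(t + 6)/1152 + 6181/(960*t - 5760) + C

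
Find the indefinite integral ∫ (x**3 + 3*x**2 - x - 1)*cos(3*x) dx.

x**3*sin(3*x)/3 + x**2*sin(3*x) + x**2*cos(3*x)/3 - 5*x*sin(3*x)/9 + 2*x*cos(3*x)/3 - 5*sin(3*x)/9 - 5*cos(3*x)/27 + C

Use integration by parts with u = x**3 + 3*x**2 - x - 1, dv = cos(3*x) dx, so v = sin(3*x)/3.
Apply parts 3 times (tabular method): alternate signs, differentiate u down to 0, integrate dv up.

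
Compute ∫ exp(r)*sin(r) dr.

Let I denote the integral. Integrate by parts with u = sin(r), dv = exp(r) dr, so v = exp(r): I = exp(r)*sin(r) − ∫ exp(r)*cos(r) dr.
Apply parts again with u = cos(r), dv = exp(r) dr: ∫ exp(r)*cos(r) dr = exp(r)*cos(r) + I. Substituting back brings back I: I = exp(r)*sin(r) - exp(r)*cos(r) − I.
Solving for I: (1 + 1)·I equals the remaining terms, so I = (1/2)·(exp(r)*sin(r) - exp(r)*cos(r)).

exp(r)*sin(r)/2 - exp(r)*cos(r)/2 + C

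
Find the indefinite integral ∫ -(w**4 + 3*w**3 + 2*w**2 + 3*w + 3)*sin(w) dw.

Use integration by parts with u = w**4 + 3*w**3 + 2*w**2 + 3*w + 3, dv = -sin(w) dw, so v = cos(w).
Apply parts 4 times (tabular method): alternate signs, differentiate u down to 0, integrate dv up.

w**4*cos(w) - 4*w**3*sin(w) + 3*w**3*cos(w) - 9*w**2*sin(w) - 10*w**2*cos(w) + 20*w*sin(w) - 15*w*cos(w) + 15*sin(w) + 23*cos(w) + C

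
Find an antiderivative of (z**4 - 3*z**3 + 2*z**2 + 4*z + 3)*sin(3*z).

-z**4*cos(3*z)/3 + 4*z**3*sin(3*z)/9 + z**3*cos(3*z) - z**2*sin(3*z) - 2*z**2*cos(3*z)/9 + 4*z*sin(3*z)/27 - 2*z*cos(3*z) + 2*sin(3*z)/3 - 77*cos(3*z)/81 + C

Use integration by parts with u = z**4 - 3*z**3 + 2*z**2 + 4*z + 3, dv = sin(3*z) dz, so v = -cos(3*z)/3.
Apply parts 4 times (tabular method): alternate signs, differentiate u down to 0, integrate dv up.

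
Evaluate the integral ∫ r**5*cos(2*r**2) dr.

Let u = r², du = 2r dr; rewrite as (1/2)∫ u^2·cos(2u) du.
Now integrate by parts 2 times.

r**4*sin(2*r**2)/4 + r**2*cos(2*r**2)/4 - sin(2*r**2)/8 + C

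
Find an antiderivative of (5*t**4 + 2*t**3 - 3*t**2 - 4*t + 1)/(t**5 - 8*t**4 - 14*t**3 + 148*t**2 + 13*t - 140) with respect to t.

Factor the denominator: (t - 7)*(t - 5)*(t - 1)*(t + 1)*(t + 4).
Partial-fraction decomposition: 1121/(1485*(t + 4)) - 5/(288*(t + 1)) + 1/(240*(t - 1)) - 3281/(432*(t - 5)) + 12517/(1056*(t - 7)).
Integrate each term: A/(t−a) contributes A·log|t−a|.

12517*log(t - 7)/1056 - 3281*log(t - 5)/432 + log(t - 1)/240 - 5*log(t + 1)/288 + 1121*log(t + 4)/1485 + C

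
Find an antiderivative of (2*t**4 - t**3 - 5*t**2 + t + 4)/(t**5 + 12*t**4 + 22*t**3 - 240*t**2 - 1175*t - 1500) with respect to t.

Factor the denominator: (t - 5)*(t + 3)*(t + 4)*(t + 5)**2.
Partial-fraction decomposition: -1218/(25*(t + 5)) - 1249/(20*(t + 5)**2) + 496/(9*(t + 4)) - 145/(32*(t + 3)) + 1009/(7200*(t - 5)).
Integrate each term; A/(t−a) gives A·log|t−a|; A/(t−a)² gives −A/(t−a).

1009*log(t - 5)/7200 - 145*log(t + 3)/32 + 496*log(t + 4)/9 - 1218*log(t + 5)/25 + 1249/(20*t + 100) + C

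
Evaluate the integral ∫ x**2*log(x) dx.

x**3*log(x)/3 - x**3/9 + C

Use integration by parts with u = log(x), dv = x**2 dx.
Then du = 1/x dx and v = x**3/3.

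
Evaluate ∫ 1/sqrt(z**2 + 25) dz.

Substitute z = 5·tan(θ), so dz = 5·sec(θ)^2 dθ and the radical becomes sqrt(z**2 + 25) = 5·sec(θ) by the Pythagorean identity.
Integrate the resulting trig expression in θ, then back-substitute tan(θ) = z/5, sec(θ) = sqrt(z**2 + 25)/5 (absorbing any constant into C).

log(z + sqrt(z**2 + 25)) + C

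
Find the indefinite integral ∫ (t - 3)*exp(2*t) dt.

(2*t - 7)*exp(2*t)/4 + C

Use integration by parts with u = t - 3, dv = exp(2*t) dt, so v = exp(2*t)/2.
Apply parts 1 times (tabular method): alternate signs, differentiate u down to 0, integrate dv up.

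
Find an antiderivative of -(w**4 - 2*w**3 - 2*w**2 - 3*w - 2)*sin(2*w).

Use integration by parts with u = w**4 - 2*w**3 - 2*w**2 - 3*w - 2, dv = -sin(2*w) dw, so v = cos(2*w)/2.
Apply parts 4 times (tabular method): alternate signs, differentiate u down to 0, integrate dv up.

w**4*cos(2*w)/2 - w**3*sin(2*w) - w**3*cos(2*w) + 3*w**2*sin(2*w)/2 - 5*w**2*cos(2*w)/2 + 5*w*sin(2*w)/2 + cos(2*w)/4 + C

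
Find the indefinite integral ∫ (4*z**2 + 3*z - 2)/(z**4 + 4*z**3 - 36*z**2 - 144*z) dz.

Factor the denominator: z*(z - 6)*(z + 4)*(z + 6).
Partial-fraction decomposition: -31/(36*(z + 6)) + 5/(8*(z + 4)) + 2/(9*(z - 6)) + 1/(72*z).
Integrate each term: A/(z−a) contributes A·log|z−a|.

log(z)/72 + 2*log(z - 6)/9 + 5*log(z + 4)/8 - 31*log(z + 6)/36 + C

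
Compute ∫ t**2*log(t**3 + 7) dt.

t**3*log(t**3 + 7)/3 - t**3/3 + 7*log(t**3 + 7)/3 + C

Let u = t**3 + 7, so du = (3*t**2) dt.
The integral becomes (1/3)·∫ log(u) du; integrate by parts with u′=log(u), dv′=du.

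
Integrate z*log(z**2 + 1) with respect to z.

Let u = z**2 + 1, so du = (2*z) dz.
The integral becomes (1/2)·∫ log(u) du; integrate by parts with u′=log(u), dv′=du.

z**2*log(z**2 + 1)/2 - z**2/2 + log(z**2 + 1)/2 + C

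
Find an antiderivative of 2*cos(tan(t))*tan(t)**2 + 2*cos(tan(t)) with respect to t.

2*sin(tan(t)) + C

Let u = tan(t), so du = (tan(t)**2 + 1) dt.
Rewriting, the integral becomes 2·∫ cos(u) du = 2·sin(u).
Substituting back, u = tan(t).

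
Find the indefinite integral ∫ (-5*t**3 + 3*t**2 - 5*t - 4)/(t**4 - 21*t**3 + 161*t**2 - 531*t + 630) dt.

-1607*log(t - 7)/8 + 1006*log(t - 6)/3 - 579*log(t - 5)/4 + 127*log(t - 3)/24 + C

Factor the denominator: (t - 7)*(t - 6)*(t - 5)*(t - 3).
Partial-fraction decomposition: 127/(24*(t - 3)) - 579/(4*(t - 5)) + 1006/(3*(t - 6)) - 1607/(8*(t - 7)).
Integrate each term: A/(t−a) contributes A·log|t−a|.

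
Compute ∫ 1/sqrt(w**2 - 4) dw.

Substitute w = 2·sec(θ), so dw = 2·sec(θ)*tan(θ) dθ and the radical becomes sqrt(w**2 - 4) = 2·tan(θ) by the Pythagorean identity.
Integrate the resulting trig expression in θ, then back-substitute sec(θ) = w/2, tan(θ) = sqrt(w**2 - 4)/2 (absorbing any constant into C).

log(w + sqrt(w**2 - 4)) + C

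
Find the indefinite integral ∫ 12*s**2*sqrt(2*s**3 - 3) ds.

4*(2*s**3 - 3)**(3/2)/3 + C

Let u = 2*s**3 - 3, so du = (6*s**2) ds.
Rewriting, the integral becomes 2·∫ √u du = 2·(2/3)u^(3/2).
Substituting back, u = 2*s**3 - 3.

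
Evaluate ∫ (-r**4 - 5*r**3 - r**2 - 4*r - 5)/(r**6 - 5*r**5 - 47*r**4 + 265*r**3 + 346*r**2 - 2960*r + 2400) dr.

24716*log(r - 5)/9801 - 613*log(r - 4)/240 + log(r - 1)/105 + 59*log(r + 4)/6480 + 233*log(r + 6)/16940 + 325/(99*r - 495) + C

Factor the denominator: (r - 5)**2*(r - 4)*(r - 1)*(r + 4)*(r + 6).
Partial-fraction decomposition: 233/(16940*(r + 6)) + 59/(6480*(r + 4)) + 1/(105*(r - 1)) - 613/(240*(r - 4)) + 24716/(9801*(r - 5)) - 325/(99*(r - 5)**2).
Integrate each term; A/(r−a) gives A·log|r−a|; A/(r−a)² gives −A/(r−a).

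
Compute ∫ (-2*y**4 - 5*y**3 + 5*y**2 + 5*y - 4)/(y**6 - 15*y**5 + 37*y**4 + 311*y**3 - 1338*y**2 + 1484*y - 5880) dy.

3183593*log(y - 7)/404496 - 1733*log(y - 6)/220 + 529*log(y + 5)/45936 - 7757*log(y**2 + 4)/3258440 + 32979*atan(y/2)/1629220 + 6241/(636*y - 4452) + C

Factor the denominator: (y - 7)**2*(y - 6)*(y + 5)*(y**2 + 4).
Partial-fraction decomposition: -(7757*y - 65958)/(1629220*(y**2 + 4)) + 529/(45936*(y + 5)) - 1733/(220*(y - 6)) + 3183593/(404496*(y - 7)) - 6241/(636*(y - 7)**2).
Integrate each term; A/(y−a) gives A·log|y−a|; the (By+D)/(y²+p²) term gives a log and an atan.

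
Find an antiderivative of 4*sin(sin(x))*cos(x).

-4*cos(sin(x)) + C

Let u = sin(x), so du = (cos(x)) dx.
Rewriting, the integral becomes 4·∫ sin(u) du = 4·-cos(u).
Substituting back, u = sin(x).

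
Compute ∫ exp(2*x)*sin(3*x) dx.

2*exp(2*x)*sin(3*x)/13 - 3*exp(2*x)*cos(3*x)/13 + C

Let I denote the integral. Integrate by parts with u = sin(3*x), dv = exp(2*x) dx, so v = exp(2*x)/2: I = exp(2*x)*sin(3*x)/2 − (3/2)·∫ exp(2*x)*cos(3*x) dx.
Apply parts again with u = cos(3*x), dv = exp(2*x) dx: ∫ exp(2*x)*cos(3*x) dx = exp(2*x)*cos(3*x)/2 + (3/2)·I. Substituting back brings back I: I = exp(2*x)*sin(3*x)/2 - 3*exp(2*x)*cos(3*x)/4 − (9/4)·I.
Solving for I: (1 + 9/4)·I equals the remaining terms, so I = (4/13)·(exp(2*x)*sin(3*x)/2 - 3*exp(2*x)*cos(3*x)/4).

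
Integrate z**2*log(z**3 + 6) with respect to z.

Let u = z**3 + 6, so du = (3*z**2) dz.
The integral becomes (1/3)·∫ log(u) du; integrate by parts with u′=log(u), dv′=du.

z**3*log(z**3 + 6)/3 - z**3/3 + 2*log(z**3 + 6) + C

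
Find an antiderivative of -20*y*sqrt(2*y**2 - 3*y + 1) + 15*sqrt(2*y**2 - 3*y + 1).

-10*(2*y**2 - 3*y + 1)**(3/2)/3 + C

Let u = 2*y**2 - 3*y + 1, so du = (4*y - 3) dy.
Rewriting, the integral becomes -5·∫ √u du = -5·(2/3)u^(3/2).
Substituting back, u = 2*y**2 - 3*y + 1.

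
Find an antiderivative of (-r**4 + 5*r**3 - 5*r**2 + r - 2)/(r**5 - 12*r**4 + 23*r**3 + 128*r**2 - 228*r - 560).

Factor the denominator: (r - 7)*(r - 5)*(r - 4)*(r + 2)**2.
Partial-fraction decomposition: -4999/(23814*(r + 2)) + 40/(189*(r + 2)**2) - 7/(54*(r - 4)) + 61/(49*(r - 5)) - 463/(243*(r - 7)).
Integrate each term; A/(r−a) gives A·log|r−a|; A/(r−a)² gives −A/(r−a).

-463*log(r - 7)/243 + 61*log(r - 5)/49 - 7*log(r - 4)/54 - 4999*log(r + 2)/23814 - 40/(189*r + 378) + C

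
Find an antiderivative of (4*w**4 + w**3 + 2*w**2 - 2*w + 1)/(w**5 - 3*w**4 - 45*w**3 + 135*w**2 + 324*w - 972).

5461*log(w - 6)/972 - 4403*log(w - 3)/1458 - 161*log(w + 3)/486 + 5053*log(w + 6)/2916 + 182/(81*w - 243) + C

Factor the denominator: (w - 6)*(w - 3)**2*(w + 3)*(w + 6).
Partial-fraction decomposition: 5053/(2916*(w + 6)) - 161/(486*(w + 3)) - 4403/(1458*(w - 3)) - 182/(81*(w - 3)**2) + 5461/(972*(w - 6)).
Integrate each term; A/(w−a) gives A·log|w−a|; A/(w−a)² gives −A/(w−a).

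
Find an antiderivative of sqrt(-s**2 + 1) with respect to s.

s*sqrt(-s**2 + 1)/2 + asin(s)/2 + C

Substitute s = sin(θ), so ds = cos(θ) dθ and the radical becomes sqrt(-s**2 + 1) = cos(θ) by the Pythagorean identity.
Integrate the resulting trig expression in θ, then back-substitute θ = asin(s), sin(θ) = s, cos(θ) = sqrt(-s**2 + 1) (absorbing any constant into C).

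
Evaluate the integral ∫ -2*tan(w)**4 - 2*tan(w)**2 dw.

Let u = tan(w), so du = (tan(w)**2 + 1) dw.
Rewriting, the integral becomes -2·∫ u^2 du = -2·u^3/3.
Substituting back, u = tan(w).

-2*tan(w)**3/3 + C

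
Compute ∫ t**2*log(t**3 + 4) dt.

t**3*log(t**3 + 4)/3 - t**3/3 + 4*log(t**3 + 4)/3 + C

Let u = t**3 + 4, so du = (3*t**2) dt.
The integral becomes (1/3)·∫ log(u) du; integrate by parts with u′=log(u), dv′=du.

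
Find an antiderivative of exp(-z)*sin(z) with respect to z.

Let I denote the integral. Integrate by parts with u = sin(z), dv = exp(-z) dz, so v = -exp(-z): I = -exp(-z)*sin(z) + ∫ exp(-z)*cos(z) dz.
Apply parts again with u = cos(z), dv = exp(-z) dz: ∫ exp(-z)*cos(z) dz = -exp(-z)*cos(z) − I. Substituting back brings back I: I = -exp(-z)*sin(z) - exp(-z)*cos(z) − I.
Solving for I: (1 + 1)·I equals the remaining terms, so I = (1/2)·(-exp(-z)*sin(z) - exp(-z)*cos(z)).

-exp(-z)*sin(z)/2 - exp(-z)*cos(z)/2 + C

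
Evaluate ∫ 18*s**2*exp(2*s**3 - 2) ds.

Let u = 2*s**3 - 2, so du = (6*s**2) ds.
Rewriting, the integral becomes 3·∫ e^u du = 3·e^u.
Substituting back, u = 2*s**3 - 2.

3*exp(2*s**3 - 2) + C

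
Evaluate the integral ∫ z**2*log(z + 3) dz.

Use integration by parts with u = log(z + 3), dv = z**2 dz.
Then du = 1/(z + 3) dz and v = z**3/3.

z**3*log(z + 3)/3 - z**3/9 + z**2/2 - 3*z + 9*log(z + 3) + C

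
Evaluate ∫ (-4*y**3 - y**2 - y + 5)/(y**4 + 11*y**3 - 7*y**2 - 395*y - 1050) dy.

-901*log(y - 6)/1573 + 10767*log(y + 5)/484 - 1335*log(y + 7)/52 + 485/(22*y + 110) + C

Factor the denominator: (y - 6)*(y + 5)**2*(y + 7).
Partial-fraction decomposition: -1335/(52*(y + 7)) + 10767/(484*(y + 5)) - 485/(22*(y + 5)**2) - 901/(1573*(y - 6)).
Integrate each term; A/(y−a) gives A·log|y−a|; A/(y−a)² gives −A/(y−a).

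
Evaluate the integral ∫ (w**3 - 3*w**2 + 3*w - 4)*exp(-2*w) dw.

(-4*w**3 + 6*w**2 - 6*w + 13)*exp(-2*w)/8 + C

Use integration by parts with u = w**3 - 3*w**2 + 3*w - 4, dv = exp(-2*w) dw, so v = -exp(-2*w)/2.
Apply parts 3 times (tabular method): alternate signs, differentiate u down to 0, integrate dv up.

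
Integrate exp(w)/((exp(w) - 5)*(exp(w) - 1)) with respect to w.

log(exp(w) - 5)/4 - log(exp(w) - 1)/4 + C

Let u = e^w, du = e^w dw.
The integral becomes ∫ du/((u-5)(u-1)); decompose into partial fractions.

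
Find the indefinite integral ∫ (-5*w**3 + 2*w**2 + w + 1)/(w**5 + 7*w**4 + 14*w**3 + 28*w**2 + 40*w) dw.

log(w)/40 - 47*log(w + 2)/48 + 671*log(w + 5)/435 - 273*log(w**2 + 4)/928 + 175*atan(w/2)/464 + C

Factor the denominator: w*(w + 2)*(w + 5)*(w**2 + 4).
Partial-fraction decomposition: -7*(39*w - 50)/(464*(w**2 + 4)) + 671/(435*(w + 5)) - 47/(48*(w + 2)) + 1/(40*w).
Integrate each term; A/(w−a) gives A·log|w−a|; the (Bw+D)/(w²+p²) term gives a log and an atan.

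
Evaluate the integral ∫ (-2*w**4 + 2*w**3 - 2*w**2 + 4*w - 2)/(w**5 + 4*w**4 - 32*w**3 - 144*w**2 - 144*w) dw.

log(w)/72 - 1105*log(w - 6)/2304 + 301*log(w + 2)/256 - 1561*log(w + 6)/576 + 33/(32*w + 64) + C

Factor the denominator: w*(w - 6)*(w + 2)**2*(w + 6).
Partial-fraction decomposition: -1561/(576*(w + 6)) + 301/(256*(w + 2)) - 33/(32*(w + 2)**2) - 1105/(2304*(w - 6)) + 1/(72*w).
Integrate each term; A/(w−a) gives A·log|w−a|; A/(w−a)² gives −A/(w−a).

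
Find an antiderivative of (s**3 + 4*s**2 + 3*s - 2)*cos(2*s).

Use integration by parts with u = s**3 + 4*s**2 + 3*s - 2, dv = cos(2*s) ds, so v = sin(2*s)/2.
Apply parts 3 times (tabular method): alternate signs, differentiate u down to 0, integrate dv up.

s**3*sin(2*s)/2 + 2*s**2*sin(2*s) + 3*s**2*cos(2*s)/4 + 3*s*sin(2*s)/4 + 2*s*cos(2*s) - 2*sin(2*s) + 3*cos(2*s)/8 + C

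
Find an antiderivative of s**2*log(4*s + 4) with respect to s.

s**3*log(4*s + 4)/3 - s**3/9 + s**2/6 - s/3 + log(s + 1)/3 + C

Use integration by parts with u = log(4*s + 4), dv = s**2 ds.
Then du = 4/(4*s + 4) ds and v = s**3/3.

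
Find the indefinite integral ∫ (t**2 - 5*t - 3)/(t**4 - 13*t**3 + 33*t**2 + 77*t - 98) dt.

Factor the denominator: (t - 7)**2*(t - 1)*(t + 2).
Partial-fraction decomposition: -11/(243*(t + 2)) - 7/(108*(t - 1)) + 107/(972*(t - 7)) + 11/(54*(t - 7)**2).
Integrate each term; A/(t−a) gives A·log|t−a|; A/(t−a)² gives −A/(t−a).

107*log(t - 7)/972 - 7*log(t - 1)/108 - 11*log(t + 2)/243 - 11/(54*t - 378) + C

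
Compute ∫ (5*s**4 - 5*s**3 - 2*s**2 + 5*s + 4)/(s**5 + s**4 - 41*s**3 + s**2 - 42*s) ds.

Factor the denominator: s*(s - 6)*(s + 7)*(s**2 + 1).
Partial-fraction decomposition: (463*s - 441)/(1850*(s**2 + 1)) + 13591/(4550*(s + 7)) + 2681/(1443*(s - 6)) - 2/(21*s).
Integrate each term; A/(s−a) gives A·log|s−a|; the (Bs+D)/(s²+p²) term gives a log and an atan.

-2*log(s)/21 + 2681*log(s - 6)/1443 + 13591*log(s + 7)/4550 + 463*log(s**2 + 1)/3700 - 441*atan(s)/1850 + C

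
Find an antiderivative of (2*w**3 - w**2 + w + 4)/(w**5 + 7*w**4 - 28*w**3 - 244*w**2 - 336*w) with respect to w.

Factor the denominator: w*(w - 6)*(w + 2)*(w + 4)*(w + 7).
Partial-fraction decomposition: -246/(455*(w + 7)) + 3/(5*(w + 4)) - 9/(80*(w + 2)) + 203/(3120*(w - 6)) - 1/(84*w).
Integrate each term: A/(w−a) contributes A·log|w−a|.

-log(w)/84 + 203*log(w - 6)/3120 - 9*log(w + 2)/80 + 3*log(w + 4)/5 - 246*log(w + 7)/455 + C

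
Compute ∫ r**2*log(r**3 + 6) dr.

r**3*log(r**3 + 6)/3 - r**3/3 + 2*log(r**3 + 6) + C

Let u = r**3 + 6, so du = (3*r**2) dr.
The integral becomes (1/3)·∫ log(u) du; integrate by parts with u′=log(u), dv′=du.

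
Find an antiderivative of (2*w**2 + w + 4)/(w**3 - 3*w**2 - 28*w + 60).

Factor the denominator: (w - 6)*(w - 2)*(w + 5).
Partial-fraction decomposition: 7/(11*(w + 5)) - 1/(2*(w - 2)) + 41/(22*(w - 6)).
Integrate each term: A/(w−a) contributes A·log|w−a|.

41*log(w - 6)/22 - log(w - 2)/2 + 7*log(w + 5)/11 + C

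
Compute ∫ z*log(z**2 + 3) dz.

z**2*log(z**2 + 3)/2 - z**2/2 + 3*log(z**2 + 3)/2 + C

Let u = z**2 + 3, so du = (2*z) dz.
The integral becomes (1/2)·∫ log(u) du; integrate by parts with u′=log(u), dv′=du.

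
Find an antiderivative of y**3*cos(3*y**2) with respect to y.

y**2*sin(3*y**2)/6 + cos(3*y**2)/18 + C

Let u = y², du = 2y dy; rewrite as (1/2)∫ u^1·cos(3u) du.
Now integrate by parts 1 time.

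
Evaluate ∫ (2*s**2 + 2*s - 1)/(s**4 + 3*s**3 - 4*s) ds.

log(s)/4 + log(s - 1)/3 - 7*log(s + 2)/12 - 1/(2*s + 4) + C

Factor the denominator: s*(s - 1)*(s + 2)**2.
Partial-fraction decomposition: -7/(12*(s + 2)) + 1/(2*(s + 2)**2) + 1/(3*(s - 1)) + 1/(4*s).
Integrate each term; A/(s−a) gives A·log|s−a|; A/(s−a)² gives −A/(s−a).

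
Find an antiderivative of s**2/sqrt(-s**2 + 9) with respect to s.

-s*sqrt(-s**2 + 9)/2 + 9*asin(s/3)/2 + C

Substitute s = 3·sin(θ), so ds = 3·cos(θ) dθ and the radical becomes sqrt(-s**2 + 9) = 3·cos(θ) by the Pythagorean identity.
Integrate the resulting trig expression in θ, then back-substitute θ = asin(s/3), sin(θ) = s/3, cos(θ) = sqrt(-s**2 + 9)/3 (absorbing any constant into C).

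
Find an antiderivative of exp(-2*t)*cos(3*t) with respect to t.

Let I denote the integral. Integrate by parts with u = cos(3*t), dv = exp(-2*t) dt, so v = -exp(-2*t)/2: I = -exp(-2*t)*cos(3*t)/2 − (3/2)·∫ exp(-2*t)*sin(3*t) dt.
Apply parts again with u = sin(3*t), dv = exp(-2*t) dt: ∫ exp(-2*t)*sin(3*t) dt = -exp(-2*t)*sin(3*t)/2 + (3/2)·I. Substituting back brings back I: I = 3*exp(-2*t)*sin(3*t)/4 - exp(-2*t)*cos(3*t)/2 − (9/4)·I.
Solving for I: (1 + 9/4)·I equals the remaining terms, so I = (4/13)·(3*exp(-2*t)*sin(3*t)/4 - exp(-2*t)*cos(3*t)/2).

3*exp(-2*t)*sin(3*t)/13 - 2*exp(-2*t)*cos(3*t)/13 + C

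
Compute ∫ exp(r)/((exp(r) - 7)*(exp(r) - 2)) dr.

log(exp(r) - 7)/5 - log(exp(r) - 2)/5 + C

Let u = e^r, du = e^r dr.
The integral becomes ∫ du/((u-7)(u-2)); decompose into partial fractions.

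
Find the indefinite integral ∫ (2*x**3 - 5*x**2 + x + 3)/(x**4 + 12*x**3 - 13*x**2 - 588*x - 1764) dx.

451*log(x - 7)/2366 - 10981*log(x + 6)/169 + 935*log(x + 7)/14 - 615/(13*x + 78) + C

Factor the denominator: (x - 7)*(x + 6)**2*(x + 7).
Partial-fraction decomposition: 935/(14*(x + 7)) - 10981/(169*(x + 6)) + 615/(13*(x + 6)**2) + 451/(2366*(x - 7)).
Integrate each term; A/(x−a) gives A·log|x−a|; A/(x−a)² gives −A/(x−a).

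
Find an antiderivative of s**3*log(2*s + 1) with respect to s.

s**4*log(2*s + 1)/4 - s**4/16 + s**3/24 - s**2/32 + s/32 - log(2*s + 1)/64 + C

Use integration by parts with u = log(2*s + 1), dv = s**3 ds.
Then du = 2/(2*s + 1) ds and v = s**4/4.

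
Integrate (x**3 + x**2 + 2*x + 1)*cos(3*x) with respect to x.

Use integration by parts with u = x**3 + x**2 + 2*x + 1, dv = cos(3*x) dx, so v = sin(3*x)/3.
Apply parts 3 times (tabular method): alternate signs, differentiate u down to 0, integrate dv up.

x**3*sin(3*x)/3 + x**2*sin(3*x)/3 + x**2*cos(3*x)/3 + 4*x*sin(3*x)/9 + 2*x*cos(3*x)/9 + 7*sin(3*x)/27 + 4*cos(3*x)/27 + C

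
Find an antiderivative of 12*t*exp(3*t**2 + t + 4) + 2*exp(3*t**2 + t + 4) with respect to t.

Let u = 3*t**2 + t + 4, so du = (6*t + 1) dt.
Rewriting, the integral becomes 2·∫ e^u du = 2·e^u.
Substituting back, u = 3*t**2 + t + 4.

2*exp(3*t**2 + t + 4) + C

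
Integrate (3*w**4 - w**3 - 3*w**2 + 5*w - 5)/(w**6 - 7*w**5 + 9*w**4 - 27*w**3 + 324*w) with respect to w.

Factor the denominator: w*(w - 6)*(w - 3)*(w + 2)*(w**2 + 9).
Partial-fraction decomposition: -(2789*w - 3771)/(10530*(w**2 + 9)) - 29/(1040*(w + 2)) - 199/(810*(w - 3)) + 3589/(6480*(w - 6)) - 5/(324*w).
Integrate each term; A/(w−a) gives A·log|w−a|; the (Bw+D)/(w²+p²) term gives a log and an atan.

-5*log(w)/324 + 3589*log(w - 6)/6480 - 199*log(w - 3)/810 - 29*log(w + 2)/1040 - 2789*log(w**2 + 9)/21060 + 419*atan(w/3)/3510 + C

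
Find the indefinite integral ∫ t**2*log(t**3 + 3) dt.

Let u = t**3 + 3, so du = (3*t**2) dt.
The integral becomes (1/3)·∫ log(u) du; integrate by parts with u′=log(u), dv′=du.

t**3*log(t**3 + 3)/3 - t**3/3 + log(t**3 + 3) + C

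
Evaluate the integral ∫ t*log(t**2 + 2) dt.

Let u = t**2 + 2, so du = (2*t) dt.
The integral becomes (1/2)·∫ log(u) du; integrate by parts with u′=log(u), dv′=du.

t**2*log(t**2 + 2)/2 - t**2/2 + log(t**2 + 2) + C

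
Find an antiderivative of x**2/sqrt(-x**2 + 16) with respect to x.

Substitute x = 4·sin(θ), so dx = 4·cos(θ) dθ and the radical becomes sqrt(-x**2 + 16) = 4·cos(θ) by the Pythagorean identity.
Integrate the resulting trig expression in θ, then back-substitute θ = asin(x/4), sin(θ) = x/4, cos(θ) = sqrt(-x**2 + 16)/4 (absorbing any constant into C).

-x*sqrt(-x**2 + 16)/2 + 8*asin(x/4) + C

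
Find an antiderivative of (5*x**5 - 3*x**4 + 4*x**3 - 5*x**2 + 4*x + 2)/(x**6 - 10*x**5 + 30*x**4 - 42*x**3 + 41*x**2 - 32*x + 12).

Factor the denominator: (x - 6)*(x - 2)*(x - 1)**2*(x**2 + 1).
Partial-fraction decomposition: (4*x - 87)/(370*(x**2 + 1)) + 51/(25*(x - 1)) + 7/(10*(x - 1)**2) - 67/(10*(x - 2)) + 17851/(1850*(x - 6)).
Integrate each term; A/(x−a) gives A·log|x−a|; the (Bx+D)/(x²+p²) term gives a log and an atan.

17851*log(x - 6)/1850 - 67*log(x - 2)/10 + 51*log(x - 1)/25 + log(x**2 + 1)/185 - 87*atan(x)/370 - 7/(10*x - 10) + C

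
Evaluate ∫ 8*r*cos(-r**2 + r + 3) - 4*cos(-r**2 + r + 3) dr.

-4*sin(-r**2 + r + 3) + C

Let u = r**2 - r - 3, so du = (2*r - 1) dr.
Rewriting, the integral becomes 4·∫ cos(u) du = 4·sin(u).
Substituting back, u = r**2 - r - 3.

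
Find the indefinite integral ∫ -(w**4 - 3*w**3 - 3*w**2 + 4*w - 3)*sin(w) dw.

Use integration by parts with u = w**4 - 3*w**3 - 3*w**2 + 4*w - 3, dv = -sin(w) dw, so v = cos(w).
Apply parts 4 times (tabular method): alternate signs, differentiate u down to 0, integrate dv up.

w**4*cos(w) - 4*w**3*sin(w) - 3*w**3*cos(w) + 9*w**2*sin(w) - 15*w**2*cos(w) + 30*w*sin(w) + 22*w*cos(w) - 22*sin(w) + 27*cos(w) + C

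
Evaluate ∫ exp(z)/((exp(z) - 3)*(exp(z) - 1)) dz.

log(exp(z) - 3)/2 - log(exp(z) - 1)/2 + C

Let u = e^z, du = e^z dz.
The integral becomes ∫ du/((u-3)(u-1)); decompose into partial fractions.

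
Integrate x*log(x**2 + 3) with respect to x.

Let u = x**2 + 3, so du = (2*x) dx.
The integral becomes (1/2)·∫ log(u) du; integrate by parts with u′=log(u), dv′=du.

x**2*log(x**2 + 3)/2 - x**2/2 + 3*log(x**2 + 3)/2 + C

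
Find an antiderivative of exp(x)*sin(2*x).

exp(x)*sin(2*x)/5 - 2*exp(x)*cos(2*x)/5 + C

Let I denote the integral. Integrate by parts with u = sin(2*x), dv = exp(x) dx, so v = exp(x): I = exp(x)*sin(2*x) − 2·∫ exp(x)*cos(2*x) dx.
Apply parts again with u = cos(2*x), dv = exp(x) dx: ∫ exp(x)*cos(2*x) dx = exp(x)*cos(2*x) + 2·I. Substituting back brings back I: I = exp(x)*sin(2*x) - 2*exp(x)*cos(2*x) − 4·I.
Solving for I: (1 + 4)·I equals the remaining terms, so I = (1/5)·(exp(x)*sin(2*x) - 2*exp(x)*cos(2*x)).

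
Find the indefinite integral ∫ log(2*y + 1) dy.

Use integration by parts with u = log(2*y + 1), dv = dy.
Then du = 2/(2*y + 1) dy and v = y.

y*log(2*y + 1) - y + log(2*y + 1)/2 + C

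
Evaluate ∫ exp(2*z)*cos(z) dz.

Let I denote the integral. Integrate by parts with u = cos(z), dv = exp(2*z) dz, so v = exp(2*z)/2: I = exp(2*z)*cos(z)/2 + (1/2)·∫ exp(2*z)*sin(z) dz.
Apply parts again with u = sin(z), dv = exp(2*z) dz: ∫ exp(2*z)*sin(z) dz = exp(2*z)*sin(z)/2 − (1/2)·I. Substituting back brings back I: I = exp(2*z)*sin(z)/4 + exp(2*z)*cos(z)/2 − (1/4)·I.
Solving for I: (1 + 1/4)·I equals the remaining terms, so I = (4/5)·(exp(2*z)*sin(z)/4 + exp(2*z)*cos(z)/2).

exp(2*z)*sin(z)/5 + 2*exp(2*z)*cos(z)/5 + C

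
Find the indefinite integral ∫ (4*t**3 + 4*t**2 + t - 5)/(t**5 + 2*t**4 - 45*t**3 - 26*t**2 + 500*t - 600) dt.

20*log(t - 5)/33 - 3805*log(t - 2)/9408 + 41*log(t + 5)/49 - 731*log(t + 6)/704 + 15/(56*t - 112) + C

Factor the denominator: (t - 5)*(t - 2)**2*(t + 5)*(t + 6).
Partial-fraction decomposition: -731/(704*(t + 6)) + 41/(49*(t + 5)) - 3805/(9408*(t - 2)) - 15/(56*(t - 2)**2) + 20/(33*(t - 5)).
Integrate each term; A/(t−a) gives A·log|t−a|; A/(t−a)² gives −A/(t−a).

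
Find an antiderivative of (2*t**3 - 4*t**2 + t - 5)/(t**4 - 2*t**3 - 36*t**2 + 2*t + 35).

41*log(t - 7)/48 + log(t - 1)/12 - 3*log(t + 1)/16 + 5*log(t + 5)/4 + C

Factor the denominator: (t - 7)*(t - 1)*(t + 1)*(t + 5).
Partial-fraction decomposition: 5/(4*(t + 5)) - 3/(16*(t + 1)) + 1/(12*(t - 1)) + 41/(48*(t - 7)).
Integrate each term: A/(t−a) contributes A·log|t−a|.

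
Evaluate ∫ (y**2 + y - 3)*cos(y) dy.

Use integration by parts with u = y**2 + y - 3, dv = cos(y) dy, so v = sin(y).
Apply parts 2 times (tabular method): alternate signs, differentiate u down to 0, integrate dv up.

y**2*sin(y) + y*sin(y) + 2*y*cos(y) - 5*sin(y) + cos(y) + C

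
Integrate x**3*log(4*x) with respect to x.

x**4*(log(x) + 2*log(2))/4 - x**4/16 + C

Use integration by parts with u = log(4*x), dv = x**3 dx.
Then du = 1/x dx and v = x**4/4.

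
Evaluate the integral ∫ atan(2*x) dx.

Use integration by parts with u = arctan(2*x), dv = dx.
Then du = 2/(4*x**2 + 1) dx.

x*atan(2*x) - log(4*x**2 + 1)/4 + C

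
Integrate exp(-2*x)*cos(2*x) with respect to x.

Let I denote the integral. Integrate by parts with u = cos(2*x), dv = exp(-2*x) dx, so v = -exp(-2*x)/2: I = -exp(-2*x)*cos(2*x)/2 − ∫ exp(-2*x)*sin(2*x) dx.
Apply parts again with u = sin(2*x), dv = exp(-2*x) dx: ∫ exp(-2*x)*sin(2*x) dx = -exp(-2*x)*sin(2*x)/2 + I. Substituting back brings back I: I = exp(-2*x)*sin(2*x)/2 - exp(-2*x)*cos(2*x)/2 − I.
Solving for I: (1 + 1)·I equals the remaining terms, so I = (1/2)·(exp(-2*x)*sin(2*x)/2 - exp(-2*x)*cos(2*x)/2).

exp(-2*x)*sin(2*x)/4 - exp(-2*x)*cos(2*x)/4 + C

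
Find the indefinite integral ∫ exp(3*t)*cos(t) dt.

exp(3*t)*sin(t)/10 + 3*exp(3*t)*cos(t)/10 + C

Let I denote the integral. Integrate by parts with u = cos(t), dv = exp(3*t) dt, so v = exp(3*t)/3: I = exp(3*t)*cos(t)/3 + (1/3)·∫ exp(3*t)*sin(t) dt.
Apply parts again with u = sin(t), dv = exp(3*t) dt: ∫ exp(3*t)*sin(t) dt = exp(3*t)*sin(t)/3 − (1/3)·I. Substituting back brings back I: I = exp(3*t)*sin(t)/9 + exp(3*t)*cos(t)/3 − (1/9)·I.
Solving for I: (1 + 1/9)·I equals the remaining terms, so I = (9/10)·(exp(3*t)*sin(t)/9 + exp(3*t)*cos(t)/3).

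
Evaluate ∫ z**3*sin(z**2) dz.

-z**2*cos(z**2)/2 + sin(z**2)/2 + C

Let u = z², du = 2z dz; rewrite as (1/2)∫ u^1·sin(1u) du.
Now integrate by parts 1 time.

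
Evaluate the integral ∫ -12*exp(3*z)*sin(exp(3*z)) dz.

4*cos(exp(3*z)) + C

Let u = exp(3*z), so du = (3*exp(3*z)) dz.
Rewriting, the integral becomes -4·∫ sin(u) du = -4·-cos(u).
Substituting back, u = exp(3*z).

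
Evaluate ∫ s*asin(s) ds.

s**2*asin(s)/2 + s*sqrt(-s**2 + 1)/4 - asin(s)/4 + C

Use integration by parts with u = arcsin(s), dv = s ds.
Then du = 1/sqrt(-s**2 + 1) ds.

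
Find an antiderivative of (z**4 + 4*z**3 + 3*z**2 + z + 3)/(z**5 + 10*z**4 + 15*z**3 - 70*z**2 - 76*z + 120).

65*log(z - 2)/224 - 2*log(z - 1)/21 - log(z + 2)/48 - 11*log(z + 5)/7 + 537*log(z + 6)/224 + C

Factor the denominator: (z - 2)*(z - 1)*(z + 2)*(z + 5)*(z + 6).
Partial-fraction decomposition: 537/(224*(z + 6)) - 11/(7*(z + 5)) - 1/(48*(z + 2)) - 2/(21*(z - 1)) + 65/(224*(z - 2)).
Integrate each term: A/(z−a) contributes A·log|z−a|.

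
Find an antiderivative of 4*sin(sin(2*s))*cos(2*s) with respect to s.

-2*cos(sin(2*s)) + C

Let u = sin(2*s), so du = (2*cos(2*s)) ds.
Rewriting, the integral becomes 2·∫ sin(u) du = 2·-cos(u).
Substituting back, u = sin(2*s).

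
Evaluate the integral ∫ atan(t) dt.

Use integration by parts with u = arctan(t), dv = dt.
Then du = 1/(t**2 + 1) dt.

t*atan(t) - log(t**2 + 1)/2 + C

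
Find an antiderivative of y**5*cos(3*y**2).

y**4*sin(3*y**2)/6 + y**2*cos(3*y**2)/9 - sin(3*y**2)/27 + C

Let u = y², du = 2y dy; rewrite as (1/2)∫ u^2·cos(3u) du.
Now integrate by parts 2 times.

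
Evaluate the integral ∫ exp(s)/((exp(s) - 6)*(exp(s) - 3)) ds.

log(exp(s) - 6)/3 - log(exp(s) - 3)/3 + C

Let u = e^s, du = e^s ds.
The integral becomes ∫ du/((u-3)(u-6)); decompose into partial fractions.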